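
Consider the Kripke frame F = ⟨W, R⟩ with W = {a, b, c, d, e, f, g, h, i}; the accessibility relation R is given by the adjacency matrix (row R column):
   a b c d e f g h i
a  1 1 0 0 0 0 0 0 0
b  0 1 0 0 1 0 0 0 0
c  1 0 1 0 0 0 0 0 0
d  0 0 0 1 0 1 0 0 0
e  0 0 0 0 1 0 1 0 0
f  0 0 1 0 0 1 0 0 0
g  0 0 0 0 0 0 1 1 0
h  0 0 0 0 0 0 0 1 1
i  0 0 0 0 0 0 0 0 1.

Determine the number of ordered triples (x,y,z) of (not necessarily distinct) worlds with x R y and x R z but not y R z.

Enumerating: (a,b,a), (b,e,b), (c,a,c), (d,f,d), (e,g,e), (f,c,f), (g,h,g), (h,i,h).

8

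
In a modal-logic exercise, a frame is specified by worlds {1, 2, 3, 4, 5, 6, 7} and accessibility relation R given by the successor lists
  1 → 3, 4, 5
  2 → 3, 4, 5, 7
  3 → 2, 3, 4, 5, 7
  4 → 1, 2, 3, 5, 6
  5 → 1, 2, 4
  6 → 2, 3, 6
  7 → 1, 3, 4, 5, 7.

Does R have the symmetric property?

No

Symmetric: no — 1 R 3 but not 3 R 1.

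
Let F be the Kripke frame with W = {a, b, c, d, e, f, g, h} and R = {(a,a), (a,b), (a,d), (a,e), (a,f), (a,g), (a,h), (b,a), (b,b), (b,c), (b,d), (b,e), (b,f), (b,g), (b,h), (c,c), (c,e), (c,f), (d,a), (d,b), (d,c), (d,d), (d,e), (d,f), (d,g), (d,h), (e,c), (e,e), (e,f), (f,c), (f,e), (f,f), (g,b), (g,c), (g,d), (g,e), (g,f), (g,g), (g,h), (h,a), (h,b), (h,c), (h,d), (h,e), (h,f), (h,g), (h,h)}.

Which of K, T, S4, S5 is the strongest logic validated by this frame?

T

Reflexive (axiom T): yes — every world is R-related to itself.
Transitive (axiom 4): no — a R b and b R c, but not a R c.
Euclidean (axiom 5): no — a R e and a R b, but not e R b.
So F validates K, T; S4 would additionally require R to be transitive. The strongest is T.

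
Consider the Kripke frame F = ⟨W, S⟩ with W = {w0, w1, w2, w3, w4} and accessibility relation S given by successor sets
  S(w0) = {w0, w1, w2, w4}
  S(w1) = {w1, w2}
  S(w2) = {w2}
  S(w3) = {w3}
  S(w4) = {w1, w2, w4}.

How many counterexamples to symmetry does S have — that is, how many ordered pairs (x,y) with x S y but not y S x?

6

Enumerating: (w0,w1), (w0,w2), (w0,w4), (w1,w2), (w4,w1), (w4,w2).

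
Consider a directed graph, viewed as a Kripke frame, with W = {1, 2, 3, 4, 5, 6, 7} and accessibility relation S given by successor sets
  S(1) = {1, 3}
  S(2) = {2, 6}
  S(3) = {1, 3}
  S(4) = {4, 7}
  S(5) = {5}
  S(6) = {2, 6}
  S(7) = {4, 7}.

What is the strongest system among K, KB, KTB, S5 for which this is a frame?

S5

Symmetric (axiom B): yes — every pair in S has its reverse in S.
Reflexive (axiom T): yes — every world is S-related to itself.
Euclidean (axiom 5): yes — any two successors of a common world are S-related.
So F validates K, KB, KTB, S5. The strongest is S5.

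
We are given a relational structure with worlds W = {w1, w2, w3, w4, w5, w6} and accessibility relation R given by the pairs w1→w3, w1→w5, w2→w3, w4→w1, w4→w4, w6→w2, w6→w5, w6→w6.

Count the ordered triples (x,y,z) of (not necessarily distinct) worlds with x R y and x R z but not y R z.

Enumerating: (w1,w3,w3), (w1,w3,w5), (w1,w5,w3), (w1,w5,w5), (w2,w3,w3), (w4,w1,w1), (w4,w1,w4), (w6,w2,w2), (w6,w2,w5), (w6,w2,w6), (w6,w5,w2), (w6,w5,w5), (w6,w5,w6).

13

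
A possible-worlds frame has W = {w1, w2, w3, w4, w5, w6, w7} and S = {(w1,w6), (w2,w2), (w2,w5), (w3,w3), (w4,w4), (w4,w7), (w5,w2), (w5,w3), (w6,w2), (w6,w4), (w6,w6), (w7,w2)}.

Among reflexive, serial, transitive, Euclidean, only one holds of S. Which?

serial

Reflexive: no — w1 is not related to itself.
Serial: yes — every world has a successor (e.g. w1 S w6).
Transitive: no — w1 S w6 and w6 S w2, but not w1 S w2.
Euclidean: no — w5 S w2 and w5 S w3, but not w2 S w3.
Only serial holds.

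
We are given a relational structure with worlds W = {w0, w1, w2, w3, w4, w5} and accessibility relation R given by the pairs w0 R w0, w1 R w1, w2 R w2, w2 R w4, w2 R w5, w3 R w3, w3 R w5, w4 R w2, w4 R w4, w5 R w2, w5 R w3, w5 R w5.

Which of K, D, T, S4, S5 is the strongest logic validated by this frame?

Serial (axiom D): yes — every world has a successor (e.g. w0 R w0).
Reflexive (axiom T): yes — every world is R-related to itself.
Transitive (axiom 4): no — w2 R w5 and w5 R w3, but not w2 R w3.
Euclidean (axiom 5): no — w2 R w4 and w2 R w5, but not w4 R w5.
So F validates K, D, T; S4 would additionally require R to be transitive. The strongest is T.

T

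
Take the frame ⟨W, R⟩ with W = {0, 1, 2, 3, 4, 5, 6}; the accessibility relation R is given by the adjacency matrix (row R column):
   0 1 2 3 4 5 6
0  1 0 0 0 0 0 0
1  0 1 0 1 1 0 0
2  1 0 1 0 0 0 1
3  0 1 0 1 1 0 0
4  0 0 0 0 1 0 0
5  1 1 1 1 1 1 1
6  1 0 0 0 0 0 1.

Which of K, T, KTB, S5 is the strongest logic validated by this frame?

T

Reflexive (axiom T): yes — every world is R-related to itself.
Symmetric (axiom B): no — 1 R 4 but not 4 R 1.
Euclidean (axiom 5): no — 1 R 4 and 1 R 3, but not 4 R 3.
So F validates K, T; KTB would additionally require R to be symmetric. The strongest is T.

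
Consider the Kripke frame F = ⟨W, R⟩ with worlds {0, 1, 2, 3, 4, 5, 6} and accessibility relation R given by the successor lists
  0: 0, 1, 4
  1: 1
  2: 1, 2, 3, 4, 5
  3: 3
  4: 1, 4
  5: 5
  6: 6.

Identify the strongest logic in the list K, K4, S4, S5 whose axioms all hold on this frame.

S4

Transitive (axiom 4): yes — every two-step R-path is closed by a direct edge.
Reflexive (axiom T): yes — every world is R-related to itself.
Euclidean (axiom 5): no — 0 R 1 and 0 R 4, but not 1 R 4.
So F validates K, K4, S4; S5 would additionally require R to be Euclidean. The strongest is S4.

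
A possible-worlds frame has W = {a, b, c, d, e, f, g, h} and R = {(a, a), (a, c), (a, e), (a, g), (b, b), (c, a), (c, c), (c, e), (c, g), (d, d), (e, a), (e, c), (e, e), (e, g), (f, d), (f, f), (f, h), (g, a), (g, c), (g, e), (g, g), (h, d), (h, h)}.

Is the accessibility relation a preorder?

Yes

Reflexive: yes — every world is R-related to itself.
Transitive: yes — every two-step R-path is closed by a direct edge.
So R is a preorder.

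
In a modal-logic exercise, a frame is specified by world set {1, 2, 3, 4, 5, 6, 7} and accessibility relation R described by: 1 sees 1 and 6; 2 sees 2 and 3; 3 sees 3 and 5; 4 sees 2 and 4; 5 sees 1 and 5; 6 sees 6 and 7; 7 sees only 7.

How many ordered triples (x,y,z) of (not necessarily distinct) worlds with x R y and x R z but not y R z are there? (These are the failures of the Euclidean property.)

6

Enumerating: (1,6,1), (2,3,2), (3,5,3), (4,2,4), (5,1,5), (6,7,6).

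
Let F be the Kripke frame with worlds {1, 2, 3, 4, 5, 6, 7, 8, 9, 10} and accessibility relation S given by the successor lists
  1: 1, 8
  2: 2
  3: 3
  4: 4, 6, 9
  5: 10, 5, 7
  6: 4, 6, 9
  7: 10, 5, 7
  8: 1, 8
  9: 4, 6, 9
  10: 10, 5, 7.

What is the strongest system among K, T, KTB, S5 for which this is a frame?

Reflexive (axiom T): yes — every world is S-related to itself.
Symmetric (axiom B): yes — every pair in S has its reverse in S.
Euclidean (axiom 5): yes — any two successors of a common world are S-related.
So F validates K, T, KTB, S5. The strongest is S5.

S5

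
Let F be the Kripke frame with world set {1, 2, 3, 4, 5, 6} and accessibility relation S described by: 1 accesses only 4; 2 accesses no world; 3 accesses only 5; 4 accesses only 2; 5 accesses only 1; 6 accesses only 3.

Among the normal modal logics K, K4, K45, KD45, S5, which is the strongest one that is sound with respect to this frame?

K

Transitive (axiom 4): no — 1 S 4 and 4 S 2, but not 1 S 2.
Euclidean (axiom 5): no — 1 S 4 and 1 S 4, but not 4 S 4.
Serial (axiom D): no — 2 has no S-successor.
Reflexive (axiom T): no — 1 is not related to itself.
So F validates K; K4 would additionally require S to be transitive. The strongest is K.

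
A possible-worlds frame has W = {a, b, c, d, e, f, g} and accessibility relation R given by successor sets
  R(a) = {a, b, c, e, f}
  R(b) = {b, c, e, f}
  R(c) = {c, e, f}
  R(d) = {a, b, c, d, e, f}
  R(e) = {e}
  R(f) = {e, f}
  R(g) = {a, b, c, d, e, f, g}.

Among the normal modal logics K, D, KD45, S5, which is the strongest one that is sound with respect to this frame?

Serial (axiom D): yes — every world has a successor (e.g. a R a).
Euclidean (axiom 5): no — a R c and a R b, but not c R b.
Transitive (axiom 4): yes — every two-step R-path is closed by a direct edge.
Reflexive (axiom T): yes — every world is R-related to itself.
So F validates K, D; KD45 would additionally require R to be Euclidean. The strongest is D.

D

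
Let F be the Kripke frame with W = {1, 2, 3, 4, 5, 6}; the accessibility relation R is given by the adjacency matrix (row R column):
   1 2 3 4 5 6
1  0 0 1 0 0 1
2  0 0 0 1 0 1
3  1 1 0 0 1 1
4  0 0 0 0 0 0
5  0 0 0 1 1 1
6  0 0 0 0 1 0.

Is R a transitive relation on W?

No

Transitive: no — 1 R 3 and 3 R 2, but not 1 R 2.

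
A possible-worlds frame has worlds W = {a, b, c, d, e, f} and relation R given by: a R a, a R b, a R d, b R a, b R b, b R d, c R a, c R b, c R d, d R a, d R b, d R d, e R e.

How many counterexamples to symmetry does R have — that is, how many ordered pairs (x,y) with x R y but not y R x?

3

Enumerating: (c,a), (c,b), (c,d).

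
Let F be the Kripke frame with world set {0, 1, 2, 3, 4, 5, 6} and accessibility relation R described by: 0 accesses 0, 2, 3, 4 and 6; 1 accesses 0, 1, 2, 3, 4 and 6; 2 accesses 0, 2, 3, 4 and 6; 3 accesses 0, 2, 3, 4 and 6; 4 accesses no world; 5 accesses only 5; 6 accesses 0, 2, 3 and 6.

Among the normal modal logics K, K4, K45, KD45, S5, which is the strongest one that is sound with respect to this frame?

Transitive (axiom 4): no — 6 R 0 and 0 R 4, but not 6 R 4.
Euclidean (axiom 5): no — 0 R 4 and 0 R 2, but not 4 R 2.
Serial (axiom D): no — 4 has no R-successor.
Reflexive (axiom T): no — 4 is not related to itself.
So F validates K; K4 would additionally require R to be transitive. The strongest is K.

K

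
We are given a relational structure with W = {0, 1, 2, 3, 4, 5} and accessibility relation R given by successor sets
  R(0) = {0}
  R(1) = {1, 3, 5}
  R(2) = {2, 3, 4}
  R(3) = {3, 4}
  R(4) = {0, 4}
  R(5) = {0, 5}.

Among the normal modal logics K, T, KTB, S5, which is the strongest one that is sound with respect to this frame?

Reflexive (axiom T): yes — every world is R-related to itself.
Symmetric (axiom B): no — 1 R 3 but not 3 R 1.
Euclidean (axiom 5): no — 1 R 3 and 1 R 5, but not 3 R 5.
So F validates K, T; KTB would additionally require R to be symmetric. The strongest is T.

T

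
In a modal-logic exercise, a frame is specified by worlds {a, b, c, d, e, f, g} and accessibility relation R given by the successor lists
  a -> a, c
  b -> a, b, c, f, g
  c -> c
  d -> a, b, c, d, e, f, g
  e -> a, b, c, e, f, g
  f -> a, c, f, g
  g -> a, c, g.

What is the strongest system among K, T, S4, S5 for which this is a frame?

Reflexive (axiom T): yes — every world is R-related to itself.
Transitive (axiom 4): yes — every two-step R-path is closed by a direct edge.
Euclidean (axiom 5): no — b R a and b R f, but not a R f.
So F validates K, T, S4; S5 would additionally require R to be Euclidean. The strongest is S4.

S4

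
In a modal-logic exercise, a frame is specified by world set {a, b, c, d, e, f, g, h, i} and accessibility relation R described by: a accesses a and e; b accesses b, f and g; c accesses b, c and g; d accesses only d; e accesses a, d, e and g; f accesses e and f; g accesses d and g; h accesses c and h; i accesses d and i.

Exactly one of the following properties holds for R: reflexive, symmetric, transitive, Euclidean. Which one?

Reflexive: yes — every world is R-related to itself.
Symmetric: no — b R f but not f R b.
Transitive: no — a R e and e R d, but not a R d.
Euclidean: no — b R f and b R g, but not f R g.
Only reflexive holds.

reflexive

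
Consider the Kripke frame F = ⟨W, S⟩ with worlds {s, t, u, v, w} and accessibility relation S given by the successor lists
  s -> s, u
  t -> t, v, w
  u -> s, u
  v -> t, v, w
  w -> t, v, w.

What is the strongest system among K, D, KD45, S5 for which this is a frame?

S5

Serial (axiom D): yes — every world has a successor (e.g. s S s).
Euclidean (axiom 5): yes — any two successors of a common world are S-related.
Transitive (axiom 4): yes — every two-step S-path is closed by a direct edge.
Reflexive (axiom T): yes — every world is S-related to itself.
So F validates K, D, KD45, S5. The strongest is S5.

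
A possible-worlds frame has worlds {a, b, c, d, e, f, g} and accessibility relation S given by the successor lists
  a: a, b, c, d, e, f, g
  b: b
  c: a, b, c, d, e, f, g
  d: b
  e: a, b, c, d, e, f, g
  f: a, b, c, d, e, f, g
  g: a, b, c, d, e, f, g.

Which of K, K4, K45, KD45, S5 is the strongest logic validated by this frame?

K4

Transitive (axiom 4): yes — every two-step S-path is closed by a direct edge.
Euclidean (axiom 5): no — a S b and a S c, but not b S c.
Serial (axiom D): yes — every world has a successor (e.g. a S a).
Reflexive (axiom T): no — d is not related to itself.
So F validates K, K4; K45 would additionally require S to be Euclidean. The strongest is K4.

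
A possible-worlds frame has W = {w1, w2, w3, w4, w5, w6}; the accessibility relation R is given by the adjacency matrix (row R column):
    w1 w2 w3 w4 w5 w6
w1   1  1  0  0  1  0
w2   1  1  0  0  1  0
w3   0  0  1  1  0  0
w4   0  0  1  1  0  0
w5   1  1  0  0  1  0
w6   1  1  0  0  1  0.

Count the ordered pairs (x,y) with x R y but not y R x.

3

Enumerating: (w6,w1), (w6,w2), (w6,w5).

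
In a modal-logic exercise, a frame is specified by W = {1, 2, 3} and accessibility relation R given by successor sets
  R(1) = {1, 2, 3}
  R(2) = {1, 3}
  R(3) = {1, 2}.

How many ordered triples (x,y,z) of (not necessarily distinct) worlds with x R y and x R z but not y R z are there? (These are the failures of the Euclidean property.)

Enumerating: (1,2,2), (1,3,3), (2,3,3), (3,2,2).

4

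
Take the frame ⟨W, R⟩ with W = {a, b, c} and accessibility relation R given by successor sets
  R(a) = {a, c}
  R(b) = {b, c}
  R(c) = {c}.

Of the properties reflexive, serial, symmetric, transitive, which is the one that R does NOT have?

symmetric

Reflexive: yes — every world is R-related to itself.
Serial: yes — every world has a successor (e.g. a R a).
Symmetric: no — a R c but not c R a.
Transitive: yes — every two-step R-path is closed by a direct edge.
Only symmetric fails.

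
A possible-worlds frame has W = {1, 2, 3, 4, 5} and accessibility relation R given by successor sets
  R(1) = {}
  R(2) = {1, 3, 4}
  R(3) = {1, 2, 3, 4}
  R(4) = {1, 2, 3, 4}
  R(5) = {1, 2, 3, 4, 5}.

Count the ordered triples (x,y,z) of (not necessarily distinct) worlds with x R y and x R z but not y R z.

Enumerating: (2,1,1), (2,1,3), (2,1,4), (3,1,1), (3,1,2), (3,1,3), (3,1,4), (3,2,2), (4,1,1), (4,1,2), (4,1,3), (4,1,4), … and 10 more.
Total: 22.

22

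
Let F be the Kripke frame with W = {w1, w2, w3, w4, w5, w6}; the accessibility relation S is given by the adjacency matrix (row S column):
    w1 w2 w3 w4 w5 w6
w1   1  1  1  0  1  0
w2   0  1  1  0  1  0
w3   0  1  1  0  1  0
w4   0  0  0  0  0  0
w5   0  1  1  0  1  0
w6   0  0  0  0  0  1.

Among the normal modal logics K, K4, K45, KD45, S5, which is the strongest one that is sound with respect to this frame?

Transitive (axiom 4): yes — every two-step S-path is closed by a direct edge.
Euclidean (axiom 5): no — w1 S w2 and w1 S w1, but not w2 S w1.
Serial (axiom D): no — w4 has no S-successor.
Reflexive (axiom T): no — w4 is not related to itself.
So F validates K, K4; K45 would additionally require S to be Euclidean. The strongest is K4.

K4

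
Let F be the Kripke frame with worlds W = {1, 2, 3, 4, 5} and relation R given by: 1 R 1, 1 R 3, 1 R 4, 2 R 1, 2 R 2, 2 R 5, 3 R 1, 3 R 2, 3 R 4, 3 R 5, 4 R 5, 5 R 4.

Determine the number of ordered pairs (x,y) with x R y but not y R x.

6

Enumerating: (1,4), (2,1), (2,5), (3,2), (3,4), (3,5).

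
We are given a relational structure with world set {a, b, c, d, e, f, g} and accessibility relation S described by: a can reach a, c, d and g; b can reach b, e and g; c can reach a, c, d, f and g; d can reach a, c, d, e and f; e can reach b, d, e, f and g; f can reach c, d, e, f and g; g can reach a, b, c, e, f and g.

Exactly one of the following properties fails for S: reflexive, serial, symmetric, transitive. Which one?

transitive

Reflexive: yes — every world is S-related to itself.
Serial: yes — every world has a successor (e.g. a S a).
Symmetric: yes — every pair in S has its reverse in S.
Transitive: no — a S c and c S f, but not a S f.
Only transitive fails.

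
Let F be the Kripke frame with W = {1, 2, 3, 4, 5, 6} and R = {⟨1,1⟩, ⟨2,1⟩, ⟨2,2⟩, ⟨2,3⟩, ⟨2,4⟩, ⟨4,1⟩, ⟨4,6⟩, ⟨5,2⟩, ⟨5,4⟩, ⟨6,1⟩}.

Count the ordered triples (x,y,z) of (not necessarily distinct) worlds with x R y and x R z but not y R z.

14

Enumerating: (2,1,2), (2,1,3), (2,1,4), (2,3,1), (2,3,2), (2,3,3), (2,3,4), (2,4,2), (2,4,3), (2,4,4), (4,1,6), (4,6,6), (5,4,2), (5,4,4).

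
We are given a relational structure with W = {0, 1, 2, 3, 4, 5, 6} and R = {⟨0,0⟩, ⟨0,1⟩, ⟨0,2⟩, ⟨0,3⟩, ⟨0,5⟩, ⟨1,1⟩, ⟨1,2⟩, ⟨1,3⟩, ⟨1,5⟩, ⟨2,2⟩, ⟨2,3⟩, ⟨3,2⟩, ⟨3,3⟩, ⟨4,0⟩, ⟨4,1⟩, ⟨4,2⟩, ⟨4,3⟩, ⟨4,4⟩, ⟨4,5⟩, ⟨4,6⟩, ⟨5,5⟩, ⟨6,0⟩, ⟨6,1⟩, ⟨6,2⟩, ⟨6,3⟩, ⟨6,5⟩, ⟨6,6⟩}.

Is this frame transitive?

Yes

Transitive: yes — every two-step R-path is closed by a direct edge.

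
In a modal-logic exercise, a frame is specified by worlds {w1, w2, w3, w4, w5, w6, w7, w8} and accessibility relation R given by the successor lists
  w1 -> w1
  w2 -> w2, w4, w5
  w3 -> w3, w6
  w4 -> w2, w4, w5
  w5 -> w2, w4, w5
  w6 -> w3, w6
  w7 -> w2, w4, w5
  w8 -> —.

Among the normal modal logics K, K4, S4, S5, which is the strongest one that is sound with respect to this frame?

Transitive (axiom 4): yes — every two-step R-path is closed by a direct edge.
Reflexive (axiom T): no — w7 is not related to itself.
Euclidean (axiom 5): yes — any two successors of a common world are R-related.
So F validates K, K4; S4 would additionally require R to be reflexive. The strongest is K4.

K4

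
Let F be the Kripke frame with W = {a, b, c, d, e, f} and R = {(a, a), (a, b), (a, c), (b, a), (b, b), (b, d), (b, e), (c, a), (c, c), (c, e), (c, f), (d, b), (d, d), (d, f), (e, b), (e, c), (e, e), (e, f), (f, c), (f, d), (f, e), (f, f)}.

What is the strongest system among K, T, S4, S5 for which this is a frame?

Reflexive (axiom T): yes — every world is R-related to itself.
Transitive (axiom 4): no — a R b and b R d, but not a R d.
Euclidean (axiom 5): no — a R b and a R c, but not b R c.
So F validates K, T; S4 would additionally require R to be transitive. The strongest is T.

T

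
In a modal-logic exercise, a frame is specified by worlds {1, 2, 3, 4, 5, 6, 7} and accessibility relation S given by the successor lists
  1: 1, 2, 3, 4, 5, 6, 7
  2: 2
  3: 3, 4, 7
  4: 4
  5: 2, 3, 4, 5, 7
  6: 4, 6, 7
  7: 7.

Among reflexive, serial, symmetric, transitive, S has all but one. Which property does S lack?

symmetric

Reflexive: yes — every world is S-related to itself.
Serial: yes — every world has a successor (e.g. 1 S 1).
Symmetric: no — 1 S 2 but not 2 S 1.
Transitive: yes — every two-step S-path is closed by a direct edge.
Only symmetric fails.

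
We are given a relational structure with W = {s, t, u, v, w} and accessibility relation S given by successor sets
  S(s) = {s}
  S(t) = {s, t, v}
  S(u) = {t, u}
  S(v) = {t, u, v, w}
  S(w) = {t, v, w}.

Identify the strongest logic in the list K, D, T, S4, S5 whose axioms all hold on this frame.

Serial (axiom D): yes — every world has a successor (e.g. s S s).
Reflexive (axiom T): yes — every world is S-related to itself.
Transitive (axiom 4): no — t S v and v S u, but not t S u.
Euclidean (axiom 5): no — t S s and t S v, but not s S v.
So F validates K, D, T; S4 would additionally require S to be transitive. The strongest is T.

T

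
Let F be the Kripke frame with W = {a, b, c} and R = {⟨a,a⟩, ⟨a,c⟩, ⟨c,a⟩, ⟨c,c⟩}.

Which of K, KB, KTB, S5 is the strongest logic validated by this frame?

KB

Symmetric (axiom B): yes — every pair in R has its reverse in R.
Reflexive (axiom T): no — b is not related to itself.
Euclidean (axiom 5): yes — any two successors of a common world are R-related.
So F validates K, KB; KTB would additionally require R to be reflexive. The strongest is KB.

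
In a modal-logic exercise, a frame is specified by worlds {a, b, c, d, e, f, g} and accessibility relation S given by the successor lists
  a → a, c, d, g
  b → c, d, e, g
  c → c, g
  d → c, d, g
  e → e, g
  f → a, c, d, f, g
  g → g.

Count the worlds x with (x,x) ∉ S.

1

Enumerating: b.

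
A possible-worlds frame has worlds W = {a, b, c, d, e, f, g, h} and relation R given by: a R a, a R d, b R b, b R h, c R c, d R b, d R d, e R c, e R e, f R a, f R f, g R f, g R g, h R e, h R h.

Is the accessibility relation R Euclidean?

No

Euclidean: no — a R d and a R a, but not d R a.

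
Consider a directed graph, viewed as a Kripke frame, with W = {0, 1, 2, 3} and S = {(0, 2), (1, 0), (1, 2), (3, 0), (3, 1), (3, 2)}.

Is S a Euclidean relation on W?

No

Euclidean: no — 1 S 2 and 1 S 0, but not 2 S 0.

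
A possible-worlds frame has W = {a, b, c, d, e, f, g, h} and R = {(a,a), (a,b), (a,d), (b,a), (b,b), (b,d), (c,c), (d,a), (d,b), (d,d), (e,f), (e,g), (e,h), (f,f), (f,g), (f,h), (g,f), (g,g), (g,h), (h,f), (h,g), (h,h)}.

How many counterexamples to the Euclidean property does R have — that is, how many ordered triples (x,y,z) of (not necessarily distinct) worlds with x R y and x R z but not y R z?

R is Euclidean; there are no such tuples.

0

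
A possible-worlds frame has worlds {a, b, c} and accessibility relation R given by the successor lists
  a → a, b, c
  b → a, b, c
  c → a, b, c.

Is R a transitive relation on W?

Transitive: yes — every two-step R-path is closed by a direct edge.

Yes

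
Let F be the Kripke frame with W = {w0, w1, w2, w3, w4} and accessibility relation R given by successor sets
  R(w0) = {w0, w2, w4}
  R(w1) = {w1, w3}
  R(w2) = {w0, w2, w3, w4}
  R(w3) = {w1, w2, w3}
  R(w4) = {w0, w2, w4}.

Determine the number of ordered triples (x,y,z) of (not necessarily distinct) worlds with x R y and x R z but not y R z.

Enumerating: (w2,w0,w3), (w2,w3,w0), (w2,w3,w4), (w2,w4,w3), (w3,w1,w2), (w3,w2,w1).

6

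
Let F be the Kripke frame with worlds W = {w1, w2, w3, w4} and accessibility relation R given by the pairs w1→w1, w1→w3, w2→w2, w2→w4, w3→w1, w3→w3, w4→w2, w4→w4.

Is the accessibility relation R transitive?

Transitive: yes — every two-step R-path is closed by a direct edge.

Yes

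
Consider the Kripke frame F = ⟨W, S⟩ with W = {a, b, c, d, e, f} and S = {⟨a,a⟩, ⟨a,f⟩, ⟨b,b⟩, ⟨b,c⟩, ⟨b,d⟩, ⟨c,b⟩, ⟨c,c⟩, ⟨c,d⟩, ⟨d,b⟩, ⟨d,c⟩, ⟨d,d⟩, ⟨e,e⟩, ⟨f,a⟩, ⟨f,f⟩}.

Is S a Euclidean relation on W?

Euclidean: yes — any two successors of a common world are S-related.

Yes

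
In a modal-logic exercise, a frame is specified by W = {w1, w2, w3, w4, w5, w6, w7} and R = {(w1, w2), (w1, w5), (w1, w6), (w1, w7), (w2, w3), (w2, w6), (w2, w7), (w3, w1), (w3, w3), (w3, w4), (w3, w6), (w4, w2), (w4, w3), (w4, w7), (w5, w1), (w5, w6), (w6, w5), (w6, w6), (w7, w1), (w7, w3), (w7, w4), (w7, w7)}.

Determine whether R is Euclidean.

No

Euclidean: no — w1 R w2 and w1 R w5, but not w2 R w5.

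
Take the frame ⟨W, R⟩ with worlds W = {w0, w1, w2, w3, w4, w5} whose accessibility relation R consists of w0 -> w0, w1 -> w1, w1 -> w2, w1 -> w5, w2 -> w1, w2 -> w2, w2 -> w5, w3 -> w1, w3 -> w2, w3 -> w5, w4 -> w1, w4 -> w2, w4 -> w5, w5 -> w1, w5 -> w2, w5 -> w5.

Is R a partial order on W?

No

Reflexive: no — w3 is not related to itself.
Transitive: yes — every two-step R-path is closed by a direct edge.
Antisymmetric: no — w1 R w2 and w2 R w1 with w1 ≠ w2.
So R is not a partial order.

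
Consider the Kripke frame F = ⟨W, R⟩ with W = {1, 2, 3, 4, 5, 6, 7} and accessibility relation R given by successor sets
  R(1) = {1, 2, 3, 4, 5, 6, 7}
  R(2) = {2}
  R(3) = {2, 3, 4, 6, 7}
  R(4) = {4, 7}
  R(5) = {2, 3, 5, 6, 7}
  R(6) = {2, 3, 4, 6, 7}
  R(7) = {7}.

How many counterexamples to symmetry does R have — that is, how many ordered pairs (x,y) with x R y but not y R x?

17

Enumerating: (1,2), (1,3), (1,4), (1,5), (1,6), (1,7), (3,2), (3,4), (3,7), (4,7), (5,2), (5,3), (5,6), (5,7), (6,2), (6,4), (6,7).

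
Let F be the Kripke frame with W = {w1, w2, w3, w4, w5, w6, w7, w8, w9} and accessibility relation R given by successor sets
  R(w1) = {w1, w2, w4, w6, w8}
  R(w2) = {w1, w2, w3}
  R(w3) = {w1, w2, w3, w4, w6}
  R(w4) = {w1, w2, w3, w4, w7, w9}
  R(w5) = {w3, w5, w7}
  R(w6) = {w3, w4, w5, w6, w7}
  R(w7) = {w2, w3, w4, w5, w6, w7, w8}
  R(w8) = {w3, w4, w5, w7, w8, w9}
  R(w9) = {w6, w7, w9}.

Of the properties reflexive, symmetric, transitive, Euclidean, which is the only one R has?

reflexive

Reflexive: yes — every world is R-related to itself.
Symmetric: no — w1 R w6 but not w6 R w1.
Transitive: no — w1 R w2 and w2 R w3, but not w1 R w3.
Euclidean: no — w1 R w2 and w1 R w4, but not w2 R w4.
Only reflexive holds.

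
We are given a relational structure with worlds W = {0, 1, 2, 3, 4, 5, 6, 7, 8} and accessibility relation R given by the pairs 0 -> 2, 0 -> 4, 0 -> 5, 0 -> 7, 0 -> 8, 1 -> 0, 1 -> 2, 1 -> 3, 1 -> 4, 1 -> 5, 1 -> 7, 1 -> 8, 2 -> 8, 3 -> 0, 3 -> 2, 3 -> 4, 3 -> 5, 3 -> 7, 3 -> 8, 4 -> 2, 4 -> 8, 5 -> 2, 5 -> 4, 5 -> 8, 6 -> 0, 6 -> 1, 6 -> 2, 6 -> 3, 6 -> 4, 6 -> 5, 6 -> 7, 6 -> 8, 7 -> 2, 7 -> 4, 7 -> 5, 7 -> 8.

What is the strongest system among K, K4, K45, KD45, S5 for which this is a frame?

Transitive (axiom 4): yes — every two-step R-path is closed by a direct edge.
Euclidean (axiom 5): no — 0 R 2 and 0 R 4, but not 2 R 4.
Serial (axiom D): no — 8 has no R-successor.
Reflexive (axiom T): no — 0 is not related to itself.
So F validates K, K4; K45 would additionally require R to be Euclidean. The strongest is K4.

K4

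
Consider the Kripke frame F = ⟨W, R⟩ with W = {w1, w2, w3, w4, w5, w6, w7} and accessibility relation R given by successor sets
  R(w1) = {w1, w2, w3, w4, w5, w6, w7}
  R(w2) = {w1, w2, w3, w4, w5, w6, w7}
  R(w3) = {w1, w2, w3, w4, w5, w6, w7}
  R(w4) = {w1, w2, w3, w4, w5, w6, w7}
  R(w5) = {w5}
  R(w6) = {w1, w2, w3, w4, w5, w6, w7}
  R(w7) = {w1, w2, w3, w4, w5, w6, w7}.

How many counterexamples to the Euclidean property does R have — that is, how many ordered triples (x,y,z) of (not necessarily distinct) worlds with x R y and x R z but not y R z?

Enumerating: (w1,w5,w1), (w1,w5,w2), (w1,w5,w3), (w1,w5,w4), (w1,w5,w6), (w1,w5,w7), (w2,w5,w1), (w2,w5,w2), (w2,w5,w3), (w2,w5,w4), (w2,w5,w6), (w2,w5,w7), … and 24 more.
Total: 36.

36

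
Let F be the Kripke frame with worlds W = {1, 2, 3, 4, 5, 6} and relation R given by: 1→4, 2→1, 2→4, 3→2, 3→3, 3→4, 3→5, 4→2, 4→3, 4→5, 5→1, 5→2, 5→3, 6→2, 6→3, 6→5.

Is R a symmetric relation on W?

Symmetric: no — 1 R 4 but not 4 R 1.

No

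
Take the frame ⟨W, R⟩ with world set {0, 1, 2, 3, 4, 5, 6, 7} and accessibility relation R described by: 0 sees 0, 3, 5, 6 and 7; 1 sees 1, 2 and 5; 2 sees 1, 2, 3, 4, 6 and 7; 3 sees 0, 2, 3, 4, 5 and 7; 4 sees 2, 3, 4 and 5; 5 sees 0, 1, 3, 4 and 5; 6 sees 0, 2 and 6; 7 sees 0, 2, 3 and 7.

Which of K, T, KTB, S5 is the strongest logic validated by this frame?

Reflexive (axiom T): yes — every world is R-related to itself.
Symmetric (axiom B): yes — every pair in R has its reverse in R.
Euclidean (axiom 5): no — 0 R 3 and 0 R 6, but not 3 R 6.
So F validates K, T, KTB; S5 would additionally require R to be Euclidean. The strongest is KTB.

KTB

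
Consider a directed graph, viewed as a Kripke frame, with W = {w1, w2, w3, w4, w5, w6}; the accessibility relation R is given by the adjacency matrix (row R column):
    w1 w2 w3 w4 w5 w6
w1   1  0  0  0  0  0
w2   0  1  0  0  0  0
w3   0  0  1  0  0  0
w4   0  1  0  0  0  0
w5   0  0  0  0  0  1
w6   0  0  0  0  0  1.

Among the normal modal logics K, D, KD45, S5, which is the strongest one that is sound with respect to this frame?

Serial (axiom D): yes — every world has a successor (e.g. w1 R w1).
Euclidean (axiom 5): yes — any two successors of a common world are R-related.
Transitive (axiom 4): yes — every two-step R-path is closed by a direct edge.
Reflexive (axiom T): no — w4 is not related to itself.
So F validates K, D, KD45; S5 would additionally require R to be reflexive. The strongest is KD45.

KD45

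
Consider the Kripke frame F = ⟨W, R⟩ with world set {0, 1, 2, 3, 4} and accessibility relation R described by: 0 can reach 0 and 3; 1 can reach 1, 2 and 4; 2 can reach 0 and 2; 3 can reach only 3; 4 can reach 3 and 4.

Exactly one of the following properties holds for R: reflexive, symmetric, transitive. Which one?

reflexive

Reflexive: yes — every world is R-related to itself.
Symmetric: no — 0 R 3 but not 3 R 0.
Transitive: no — 1 R 2 and 2 R 0, but not 1 R 0.
Only reflexive holds.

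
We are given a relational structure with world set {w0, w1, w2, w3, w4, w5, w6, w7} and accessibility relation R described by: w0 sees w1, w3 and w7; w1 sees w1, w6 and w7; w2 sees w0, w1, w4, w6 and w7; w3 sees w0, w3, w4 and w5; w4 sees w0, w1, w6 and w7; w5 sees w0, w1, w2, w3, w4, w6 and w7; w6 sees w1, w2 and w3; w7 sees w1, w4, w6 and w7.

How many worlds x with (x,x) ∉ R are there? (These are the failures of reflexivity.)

Enumerating: w0, w2, w4, w5, w6.

5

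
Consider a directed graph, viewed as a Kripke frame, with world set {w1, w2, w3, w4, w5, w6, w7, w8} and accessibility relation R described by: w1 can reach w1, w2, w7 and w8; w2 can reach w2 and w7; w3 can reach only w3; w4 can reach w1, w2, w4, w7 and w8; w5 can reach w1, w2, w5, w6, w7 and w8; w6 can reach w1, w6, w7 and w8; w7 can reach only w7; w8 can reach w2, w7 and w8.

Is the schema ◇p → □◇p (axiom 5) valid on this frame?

By correspondence theory, 5 is valid on a frame iff R is Euclidean.
Euclidean: no — w1 R w2 and w1 R w8, but not w2 R w8.

No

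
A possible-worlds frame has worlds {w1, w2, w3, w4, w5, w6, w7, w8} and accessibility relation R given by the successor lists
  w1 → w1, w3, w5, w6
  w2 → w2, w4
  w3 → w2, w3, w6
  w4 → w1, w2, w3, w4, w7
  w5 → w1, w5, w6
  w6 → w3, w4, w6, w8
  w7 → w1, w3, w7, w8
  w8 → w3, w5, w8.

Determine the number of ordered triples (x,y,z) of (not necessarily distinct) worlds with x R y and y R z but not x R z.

31

Enumerating: (w1,w3,w2), (w1,w6,w4), (w1,w6,w8), (w2,w4,w1), (w2,w4,w3), (w2,w4,w7), (w3,w2,w4), (w3,w6,w4), (w3,w6,w8), (w4,w1,w5), (w4,w1,w6), (w4,w3,w6), … and 19 more.
Total: 31.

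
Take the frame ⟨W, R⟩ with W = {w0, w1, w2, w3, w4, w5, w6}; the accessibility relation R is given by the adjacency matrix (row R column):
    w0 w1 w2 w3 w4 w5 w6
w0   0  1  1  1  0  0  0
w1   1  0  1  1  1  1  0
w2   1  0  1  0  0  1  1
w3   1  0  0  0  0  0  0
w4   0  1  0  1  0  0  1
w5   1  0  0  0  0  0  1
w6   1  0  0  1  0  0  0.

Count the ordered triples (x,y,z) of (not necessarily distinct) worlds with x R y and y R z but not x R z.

30

Enumerating: (w0,w1,w0), (w0,w1,w4), (w0,w1,w5), (w0,w2,w0), (w0,w2,w5), (w0,w2,w6), (w0,w3,w0), (w1,w0,w1), (w1,w2,w6), (w1,w4,w1), (w1,w4,w6), (w1,w5,w6), … and 18 more.
Total: 30.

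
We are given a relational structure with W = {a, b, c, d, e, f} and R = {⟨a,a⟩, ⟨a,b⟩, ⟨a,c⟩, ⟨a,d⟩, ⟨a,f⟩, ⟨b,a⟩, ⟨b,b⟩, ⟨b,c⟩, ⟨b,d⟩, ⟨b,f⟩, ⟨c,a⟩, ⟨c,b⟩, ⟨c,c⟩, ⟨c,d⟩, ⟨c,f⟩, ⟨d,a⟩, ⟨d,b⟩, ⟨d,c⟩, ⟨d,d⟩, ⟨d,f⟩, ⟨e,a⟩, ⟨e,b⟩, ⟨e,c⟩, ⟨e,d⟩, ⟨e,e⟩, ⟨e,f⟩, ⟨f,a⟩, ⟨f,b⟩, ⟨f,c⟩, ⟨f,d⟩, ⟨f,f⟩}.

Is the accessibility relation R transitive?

Yes

Transitive: yes — every two-step R-path is closed by a direct edge.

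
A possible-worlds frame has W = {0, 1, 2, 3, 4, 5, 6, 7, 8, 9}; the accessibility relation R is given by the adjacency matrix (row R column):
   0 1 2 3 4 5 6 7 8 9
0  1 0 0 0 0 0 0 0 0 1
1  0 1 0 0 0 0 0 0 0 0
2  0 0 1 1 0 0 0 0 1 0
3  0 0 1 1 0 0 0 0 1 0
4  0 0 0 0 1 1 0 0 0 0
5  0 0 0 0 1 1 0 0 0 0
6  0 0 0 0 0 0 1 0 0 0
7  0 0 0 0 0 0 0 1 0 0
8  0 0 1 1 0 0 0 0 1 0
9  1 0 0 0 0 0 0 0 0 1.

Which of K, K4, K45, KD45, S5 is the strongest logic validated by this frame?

Transitive (axiom 4): yes — every two-step R-path is closed by a direct edge.
Euclidean (axiom 5): yes — any two successors of a common world are R-related.
Serial (axiom D): yes — every world has a successor (e.g. 0 R 0).
Reflexive (axiom T): yes — every world is R-related to itself.
So F validates K, K4, K45, KD45, S5. The strongest is S5.

S5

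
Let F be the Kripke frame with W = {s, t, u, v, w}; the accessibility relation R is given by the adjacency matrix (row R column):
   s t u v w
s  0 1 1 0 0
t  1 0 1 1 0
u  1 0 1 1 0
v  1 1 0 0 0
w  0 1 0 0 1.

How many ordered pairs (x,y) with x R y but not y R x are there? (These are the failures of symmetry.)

Enumerating: (t,u), (u,v), (v,s), (w,t).

4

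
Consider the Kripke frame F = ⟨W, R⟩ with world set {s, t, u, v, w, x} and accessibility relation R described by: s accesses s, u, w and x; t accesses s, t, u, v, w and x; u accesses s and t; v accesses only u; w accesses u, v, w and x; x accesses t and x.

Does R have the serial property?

Yes

Serial: yes — every world has a successor (e.g. s R s).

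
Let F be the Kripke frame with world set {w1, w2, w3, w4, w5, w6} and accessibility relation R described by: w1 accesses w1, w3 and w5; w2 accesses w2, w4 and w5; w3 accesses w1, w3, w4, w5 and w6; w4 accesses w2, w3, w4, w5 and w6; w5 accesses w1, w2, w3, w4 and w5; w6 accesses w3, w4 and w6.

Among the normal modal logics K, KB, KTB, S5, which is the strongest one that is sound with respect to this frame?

KTB

Symmetric (axiom B): yes — every pair in R has its reverse in R.
Reflexive (axiom T): yes — every world is R-related to itself.
Euclidean (axiom 5): no — w3 R w1 and w3 R w4, but not w1 R w4.
So F validates K, KB, KTB; S5 would additionally require R to be Euclidean. The strongest is KTB.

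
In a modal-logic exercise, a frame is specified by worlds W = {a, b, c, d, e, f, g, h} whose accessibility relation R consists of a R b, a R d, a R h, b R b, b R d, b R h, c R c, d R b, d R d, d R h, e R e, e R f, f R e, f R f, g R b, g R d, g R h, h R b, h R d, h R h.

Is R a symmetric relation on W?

No

Symmetric: no — a R b but not b R a.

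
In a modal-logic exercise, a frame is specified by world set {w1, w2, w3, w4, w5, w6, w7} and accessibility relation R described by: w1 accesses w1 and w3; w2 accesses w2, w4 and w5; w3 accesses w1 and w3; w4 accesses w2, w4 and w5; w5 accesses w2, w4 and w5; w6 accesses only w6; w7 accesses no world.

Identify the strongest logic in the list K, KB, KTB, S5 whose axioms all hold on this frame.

Symmetric (axiom B): yes — every pair in R has its reverse in R.
Reflexive (axiom T): no — w7 is not related to itself.
Euclidean (axiom 5): yes — any two successors of a common world are R-related.
So F validates K, KB; KTB would additionally require R to be reflexive. The strongest is KB.

KB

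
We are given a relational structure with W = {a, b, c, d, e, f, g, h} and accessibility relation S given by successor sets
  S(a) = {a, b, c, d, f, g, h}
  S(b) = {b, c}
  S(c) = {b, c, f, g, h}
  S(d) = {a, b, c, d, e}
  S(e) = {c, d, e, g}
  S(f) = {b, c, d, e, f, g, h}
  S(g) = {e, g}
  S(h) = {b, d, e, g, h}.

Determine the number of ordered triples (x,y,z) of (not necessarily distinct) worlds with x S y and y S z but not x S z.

31

Enumerating: (a,d,e), (a,f,e), (a,g,e), (a,h,e), (b,c,f), (b,c,g), (b,c,h), (c,f,d), (c,f,e), (c,g,e), (c,h,d), (c,h,e), … and 19 more.
Total: 31.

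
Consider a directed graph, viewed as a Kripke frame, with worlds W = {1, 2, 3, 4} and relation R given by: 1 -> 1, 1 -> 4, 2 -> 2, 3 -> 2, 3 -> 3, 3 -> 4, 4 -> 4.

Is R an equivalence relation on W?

No

Reflexive: yes — every world is R-related to itself.
Symmetric: no — 1 R 4 but not 4 R 1.
Transitive: yes — every two-step R-path is closed by a direct edge.
So R is not an equivalence relation.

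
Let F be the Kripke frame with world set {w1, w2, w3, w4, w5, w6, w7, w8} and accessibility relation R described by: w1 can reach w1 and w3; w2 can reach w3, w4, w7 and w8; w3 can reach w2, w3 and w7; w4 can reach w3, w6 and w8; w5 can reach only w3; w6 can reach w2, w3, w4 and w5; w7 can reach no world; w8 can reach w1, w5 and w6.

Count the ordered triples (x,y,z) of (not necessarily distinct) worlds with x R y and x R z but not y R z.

Enumerating: (w1,w3,w1), (w2,w3,w4), (w2,w3,w8), (w2,w4,w4), (w2,w4,w7), (w2,w7,w3), (w2,w7,w4), (w2,w7,w7), (w2,w7,w8), (w2,w8,w3), (w2,w8,w4), (w2,w8,w7), … and 28 more.
Total: 40.

40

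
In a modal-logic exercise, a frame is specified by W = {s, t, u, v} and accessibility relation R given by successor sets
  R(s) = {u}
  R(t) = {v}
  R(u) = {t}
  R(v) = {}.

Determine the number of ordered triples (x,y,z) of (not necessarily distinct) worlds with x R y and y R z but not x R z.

2

Enumerating: (s,u,t), (u,t,v).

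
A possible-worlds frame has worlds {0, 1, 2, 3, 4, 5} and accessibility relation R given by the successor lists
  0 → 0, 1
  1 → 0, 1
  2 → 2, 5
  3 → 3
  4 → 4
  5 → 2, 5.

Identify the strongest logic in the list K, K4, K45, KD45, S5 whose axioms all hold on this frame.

S5

Transitive (axiom 4): yes — every two-step R-path is closed by a direct edge.
Euclidean (axiom 5): yes — any two successors of a common world are R-related.
Serial (axiom D): yes — every world has a successor (e.g. 0 R 0).
Reflexive (axiom T): yes — every world is R-related to itself.
So F validates K, K4, K45, KD45, S5. The strongest is S5.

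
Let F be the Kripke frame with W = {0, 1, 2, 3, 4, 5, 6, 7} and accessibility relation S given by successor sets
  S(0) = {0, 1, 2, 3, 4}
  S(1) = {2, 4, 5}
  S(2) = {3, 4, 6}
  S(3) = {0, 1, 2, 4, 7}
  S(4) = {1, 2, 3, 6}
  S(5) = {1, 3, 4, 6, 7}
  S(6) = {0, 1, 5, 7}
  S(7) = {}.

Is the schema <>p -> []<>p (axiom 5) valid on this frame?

No

Axiom 5 corresponds to the accessibility relation being Euclidean.
Euclidean: no — 0 S 1 and 0 S 3, but not 1 S 3.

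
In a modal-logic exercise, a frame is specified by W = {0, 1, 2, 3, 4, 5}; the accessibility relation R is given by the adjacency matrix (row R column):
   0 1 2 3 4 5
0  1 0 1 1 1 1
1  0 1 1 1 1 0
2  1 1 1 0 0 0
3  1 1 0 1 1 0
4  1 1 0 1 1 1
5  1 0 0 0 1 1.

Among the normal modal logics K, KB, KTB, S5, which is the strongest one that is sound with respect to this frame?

Symmetric (axiom B): yes — every pair in R has its reverse in R.
Reflexive (axiom T): yes — every world is R-related to itself.
Euclidean (axiom 5): no — 0 R 2 and 0 R 3, but not 2 R 3.
So F validates K, KB, KTB; S5 would additionally require R to be Euclidean. The strongest is KTB.

KTB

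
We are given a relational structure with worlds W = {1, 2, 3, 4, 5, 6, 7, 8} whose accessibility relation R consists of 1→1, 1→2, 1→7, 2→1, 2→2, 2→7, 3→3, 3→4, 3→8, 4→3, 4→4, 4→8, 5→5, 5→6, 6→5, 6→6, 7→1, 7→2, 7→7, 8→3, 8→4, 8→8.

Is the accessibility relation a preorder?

Reflexive: yes — every world is R-related to itself.
Transitive: yes — every two-step R-path is closed by a direct edge.
So R is a preorder.

Yes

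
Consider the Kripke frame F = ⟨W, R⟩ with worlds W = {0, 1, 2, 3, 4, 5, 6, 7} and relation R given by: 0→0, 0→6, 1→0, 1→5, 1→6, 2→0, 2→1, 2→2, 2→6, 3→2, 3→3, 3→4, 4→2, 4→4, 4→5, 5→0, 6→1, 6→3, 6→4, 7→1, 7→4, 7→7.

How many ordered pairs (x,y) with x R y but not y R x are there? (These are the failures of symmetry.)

Enumerating: (0,6), (1,0), (1,5), (2,0), (2,1), (2,6), (3,2), (3,4), (4,2), (4,5), (5,0), (6,3), (6,4), (7,1), (7,4).

15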